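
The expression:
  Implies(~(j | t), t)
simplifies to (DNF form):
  j | t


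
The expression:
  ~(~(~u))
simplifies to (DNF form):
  ~u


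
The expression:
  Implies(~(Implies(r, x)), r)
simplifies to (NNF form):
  True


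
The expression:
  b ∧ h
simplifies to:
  b ∧ h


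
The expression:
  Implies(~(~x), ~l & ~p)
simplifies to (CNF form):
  (~l | ~x) & (~p | ~x)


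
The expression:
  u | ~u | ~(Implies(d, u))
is always true.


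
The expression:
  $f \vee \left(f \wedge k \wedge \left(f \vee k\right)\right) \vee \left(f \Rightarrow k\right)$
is always true.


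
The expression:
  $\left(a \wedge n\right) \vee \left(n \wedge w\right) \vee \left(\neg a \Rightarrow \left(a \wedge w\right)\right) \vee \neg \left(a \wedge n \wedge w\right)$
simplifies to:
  $\text{True}$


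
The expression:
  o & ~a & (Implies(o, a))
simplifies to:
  False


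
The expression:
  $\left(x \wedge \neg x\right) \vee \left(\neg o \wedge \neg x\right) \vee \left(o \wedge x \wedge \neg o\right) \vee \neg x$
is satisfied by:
  {x: False}


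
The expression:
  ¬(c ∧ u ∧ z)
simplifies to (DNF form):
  ¬c ∨ ¬u ∨ ¬z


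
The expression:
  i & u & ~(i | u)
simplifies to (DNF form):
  False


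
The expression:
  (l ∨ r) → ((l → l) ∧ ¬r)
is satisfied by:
  {r: False}


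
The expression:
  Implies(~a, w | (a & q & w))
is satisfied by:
  {a: True, w: True}
  {a: True, w: False}
  {w: True, a: False}


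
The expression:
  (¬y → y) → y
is always true.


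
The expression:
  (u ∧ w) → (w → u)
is always true.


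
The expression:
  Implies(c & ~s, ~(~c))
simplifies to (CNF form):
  True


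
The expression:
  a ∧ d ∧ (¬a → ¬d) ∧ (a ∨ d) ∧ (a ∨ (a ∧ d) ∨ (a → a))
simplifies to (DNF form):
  a ∧ d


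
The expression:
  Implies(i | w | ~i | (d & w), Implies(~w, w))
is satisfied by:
  {w: True}


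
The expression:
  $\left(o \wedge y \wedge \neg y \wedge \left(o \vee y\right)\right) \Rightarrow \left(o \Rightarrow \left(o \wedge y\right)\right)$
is always true.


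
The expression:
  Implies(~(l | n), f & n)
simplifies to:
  l | n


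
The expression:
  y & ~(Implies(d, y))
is never true.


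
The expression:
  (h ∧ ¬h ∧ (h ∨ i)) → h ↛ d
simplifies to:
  True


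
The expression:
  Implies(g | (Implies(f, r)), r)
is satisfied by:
  {r: True, f: True, g: False}
  {r: True, f: False, g: False}
  {r: True, g: True, f: True}
  {r: True, g: True, f: False}
  {f: True, g: False, r: False}


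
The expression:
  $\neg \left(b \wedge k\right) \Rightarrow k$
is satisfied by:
  {k: True}


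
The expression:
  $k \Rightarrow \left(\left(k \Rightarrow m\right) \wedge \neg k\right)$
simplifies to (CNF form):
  $\neg k$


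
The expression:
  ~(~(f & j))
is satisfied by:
  {j: True, f: True}


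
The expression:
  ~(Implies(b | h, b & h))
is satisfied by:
  {b: True, h: False}
  {h: True, b: False}


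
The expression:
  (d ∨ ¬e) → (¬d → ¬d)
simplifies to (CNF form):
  True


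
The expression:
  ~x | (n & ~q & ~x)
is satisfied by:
  {x: False}


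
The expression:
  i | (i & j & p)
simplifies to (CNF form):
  i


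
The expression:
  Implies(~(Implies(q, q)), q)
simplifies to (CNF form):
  True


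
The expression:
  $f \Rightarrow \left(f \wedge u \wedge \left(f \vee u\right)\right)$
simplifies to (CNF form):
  $u \vee \neg f$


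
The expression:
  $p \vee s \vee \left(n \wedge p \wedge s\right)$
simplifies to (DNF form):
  $p \vee s$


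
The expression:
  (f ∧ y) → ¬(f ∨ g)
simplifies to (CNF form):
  ¬f ∨ ¬y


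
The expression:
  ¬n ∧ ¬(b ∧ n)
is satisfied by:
  {n: False}


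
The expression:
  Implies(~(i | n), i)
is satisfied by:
  {i: True, n: True}
  {i: True, n: False}
  {n: True, i: False}


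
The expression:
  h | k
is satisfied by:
  {k: True, h: True}
  {k: True, h: False}
  {h: True, k: False}


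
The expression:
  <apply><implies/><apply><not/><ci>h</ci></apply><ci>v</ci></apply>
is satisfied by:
  {v: True, h: True}
  {v: True, h: False}
  {h: True, v: False}


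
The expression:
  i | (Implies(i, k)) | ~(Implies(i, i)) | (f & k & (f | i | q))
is always true.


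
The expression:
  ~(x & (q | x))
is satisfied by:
  {x: False}


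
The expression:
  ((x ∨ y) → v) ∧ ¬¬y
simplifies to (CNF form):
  v ∧ y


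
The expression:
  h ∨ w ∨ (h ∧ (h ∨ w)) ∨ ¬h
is always true.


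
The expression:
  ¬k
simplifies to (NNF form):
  ¬k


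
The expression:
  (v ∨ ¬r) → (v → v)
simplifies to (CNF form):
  True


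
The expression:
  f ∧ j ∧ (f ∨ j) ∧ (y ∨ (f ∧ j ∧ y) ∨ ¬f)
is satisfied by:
  {f: True, j: True, y: True}


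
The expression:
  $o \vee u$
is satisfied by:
  {o: True, u: True}
  {o: True, u: False}
  {u: True, o: False}


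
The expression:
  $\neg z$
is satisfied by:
  {z: False}


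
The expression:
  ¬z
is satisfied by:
  {z: False}


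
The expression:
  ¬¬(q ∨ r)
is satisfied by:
  {r: True, q: True}
  {r: True, q: False}
  {q: True, r: False}


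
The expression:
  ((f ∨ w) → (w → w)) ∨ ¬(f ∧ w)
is always true.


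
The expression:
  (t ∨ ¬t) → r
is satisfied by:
  {r: True}


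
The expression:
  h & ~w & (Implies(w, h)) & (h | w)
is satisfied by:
  {h: True, w: False}


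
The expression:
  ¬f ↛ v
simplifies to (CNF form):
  v ∨ ¬f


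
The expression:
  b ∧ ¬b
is never true.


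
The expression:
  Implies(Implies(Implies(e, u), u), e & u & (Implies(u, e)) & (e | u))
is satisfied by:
  {u: False, e: False}
  {e: True, u: True}


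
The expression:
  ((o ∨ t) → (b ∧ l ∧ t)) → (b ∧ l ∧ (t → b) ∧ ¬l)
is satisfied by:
  {t: True, o: True, b: False, l: False}
  {t: True, o: False, b: False, l: False}
  {t: True, l: True, o: True, b: False}
  {t: True, l: True, o: False, b: False}
  {t: True, b: True, o: True, l: False}
  {t: True, b: True, o: False, l: False}
  {b: False, o: True, l: False, t: False}
  {l: True, b: False, o: True, t: False}
  {b: True, o: True, l: False, t: False}
  {l: True, b: True, o: True, t: False}


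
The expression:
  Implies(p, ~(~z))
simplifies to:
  z | ~p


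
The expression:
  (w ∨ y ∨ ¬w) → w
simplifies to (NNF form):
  w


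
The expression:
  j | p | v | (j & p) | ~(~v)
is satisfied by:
  {v: True, p: True, j: True}
  {v: True, p: True, j: False}
  {v: True, j: True, p: False}
  {v: True, j: False, p: False}
  {p: True, j: True, v: False}
  {p: True, j: False, v: False}
  {j: True, p: False, v: False}


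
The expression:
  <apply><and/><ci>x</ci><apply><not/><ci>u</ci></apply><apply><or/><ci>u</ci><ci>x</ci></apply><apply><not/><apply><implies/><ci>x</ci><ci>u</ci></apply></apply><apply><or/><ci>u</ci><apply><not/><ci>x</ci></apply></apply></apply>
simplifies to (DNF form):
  <false/>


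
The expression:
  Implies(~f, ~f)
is always true.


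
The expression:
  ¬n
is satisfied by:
  {n: False}


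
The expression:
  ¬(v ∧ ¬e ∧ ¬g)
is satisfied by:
  {e: True, g: True, v: False}
  {e: True, g: False, v: False}
  {g: True, e: False, v: False}
  {e: False, g: False, v: False}
  {e: True, v: True, g: True}
  {e: True, v: True, g: False}
  {v: True, g: True, e: False}


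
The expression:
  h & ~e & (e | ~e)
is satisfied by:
  {h: True, e: False}


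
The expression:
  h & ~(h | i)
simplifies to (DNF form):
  False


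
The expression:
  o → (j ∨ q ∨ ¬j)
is always true.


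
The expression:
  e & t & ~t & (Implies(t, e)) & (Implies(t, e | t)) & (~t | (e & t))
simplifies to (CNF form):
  False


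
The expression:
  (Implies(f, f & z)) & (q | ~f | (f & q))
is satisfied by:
  {q: True, z: True, f: False}
  {q: True, z: False, f: False}
  {z: True, q: False, f: False}
  {q: False, z: False, f: False}
  {f: True, q: True, z: True}


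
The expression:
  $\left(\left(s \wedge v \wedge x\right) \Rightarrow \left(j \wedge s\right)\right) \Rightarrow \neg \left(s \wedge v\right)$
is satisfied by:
  {x: True, s: False, v: False, j: False}
  {x: False, s: False, v: False, j: False}
  {j: True, x: True, s: False, v: False}
  {j: True, x: False, s: False, v: False}
  {v: True, x: True, s: False, j: False}
  {v: True, x: False, s: False, j: False}
  {j: True, v: True, x: True, s: False}
  {j: True, v: True, x: False, s: False}
  {s: True, x: True, j: False, v: False}
  {s: True, x: False, j: False, v: False}
  {j: True, s: True, x: True, v: False}
  {j: True, s: True, x: False, v: False}
  {v: True, s: True, x: True, j: False}


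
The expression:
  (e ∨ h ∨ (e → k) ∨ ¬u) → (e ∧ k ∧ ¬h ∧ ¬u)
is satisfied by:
  {e: True, k: True, u: False, h: False}


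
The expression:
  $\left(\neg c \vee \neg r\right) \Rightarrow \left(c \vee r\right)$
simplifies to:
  $c \vee r$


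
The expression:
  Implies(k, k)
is always true.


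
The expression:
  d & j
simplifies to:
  d & j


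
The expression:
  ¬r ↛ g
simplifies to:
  g ∨ ¬r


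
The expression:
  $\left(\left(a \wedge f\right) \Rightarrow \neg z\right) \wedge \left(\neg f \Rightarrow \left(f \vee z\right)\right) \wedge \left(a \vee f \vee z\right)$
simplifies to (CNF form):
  $\left(f \vee z\right) \wedge \left(z \vee \neg z\right) \wedge \left(f \vee z \vee \neg a\right) \wedge \left(f \vee z \vee \neg f\right) \wedge \left(f \vee \neg a \vee \neg f\right) \wedge \left(z \vee \neg a \vee \neg z\right) \wedge \left(z \vee \neg f \vee \neg z\right) \wedge \left(\neg a \vee \neg f \vee \neg z\right)$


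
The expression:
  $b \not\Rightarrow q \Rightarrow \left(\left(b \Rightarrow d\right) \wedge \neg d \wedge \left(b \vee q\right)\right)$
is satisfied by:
  {q: True, b: False}
  {b: False, q: False}
  {b: True, q: True}


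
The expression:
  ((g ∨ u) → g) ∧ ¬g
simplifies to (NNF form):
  ¬g ∧ ¬u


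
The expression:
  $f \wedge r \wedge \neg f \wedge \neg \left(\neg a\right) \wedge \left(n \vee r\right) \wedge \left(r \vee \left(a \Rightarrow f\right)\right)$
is never true.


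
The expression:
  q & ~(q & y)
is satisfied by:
  {q: True, y: False}


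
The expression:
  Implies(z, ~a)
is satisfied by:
  {z: False, a: False}
  {a: True, z: False}
  {z: True, a: False}


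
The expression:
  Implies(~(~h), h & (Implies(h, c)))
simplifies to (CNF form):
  c | ~h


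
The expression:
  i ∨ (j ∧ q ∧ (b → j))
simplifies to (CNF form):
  (i ∨ j) ∧ (i ∨ q)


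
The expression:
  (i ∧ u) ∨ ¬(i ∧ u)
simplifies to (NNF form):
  True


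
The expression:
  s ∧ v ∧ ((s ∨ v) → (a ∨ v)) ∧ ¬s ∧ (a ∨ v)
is never true.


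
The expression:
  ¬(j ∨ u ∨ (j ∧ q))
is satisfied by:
  {u: False, j: False}


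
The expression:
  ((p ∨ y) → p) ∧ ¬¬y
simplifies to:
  p ∧ y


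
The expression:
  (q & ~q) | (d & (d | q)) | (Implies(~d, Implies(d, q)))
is always true.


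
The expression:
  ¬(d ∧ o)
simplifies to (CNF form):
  ¬d ∨ ¬o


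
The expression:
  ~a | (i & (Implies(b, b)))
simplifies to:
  i | ~a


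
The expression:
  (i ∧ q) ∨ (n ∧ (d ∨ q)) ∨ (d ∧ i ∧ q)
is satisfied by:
  {d: True, q: True, i: True, n: True}
  {d: True, q: True, n: True, i: False}
  {q: True, i: True, n: True, d: False}
  {q: True, n: True, i: False, d: False}
  {q: True, d: True, i: True, n: False}
  {q: True, i: True, n: False, d: False}
  {d: True, n: True, i: True, q: False}
  {d: True, n: True, i: False, q: False}


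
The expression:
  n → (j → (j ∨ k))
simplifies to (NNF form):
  True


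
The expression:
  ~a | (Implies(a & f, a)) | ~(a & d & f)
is always true.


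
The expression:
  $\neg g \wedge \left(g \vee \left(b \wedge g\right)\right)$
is never true.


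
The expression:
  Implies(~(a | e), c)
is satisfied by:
  {a: True, e: True, c: True}
  {a: True, e: True, c: False}
  {a: True, c: True, e: False}
  {a: True, c: False, e: False}
  {e: True, c: True, a: False}
  {e: True, c: False, a: False}
  {c: True, e: False, a: False}


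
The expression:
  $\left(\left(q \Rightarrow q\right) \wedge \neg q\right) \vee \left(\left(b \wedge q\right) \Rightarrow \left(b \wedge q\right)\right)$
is always true.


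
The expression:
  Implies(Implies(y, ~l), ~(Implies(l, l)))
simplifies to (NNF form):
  l & y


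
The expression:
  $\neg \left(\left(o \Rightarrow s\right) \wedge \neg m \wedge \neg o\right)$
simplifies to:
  $m \vee o$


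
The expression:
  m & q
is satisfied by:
  {m: True, q: True}


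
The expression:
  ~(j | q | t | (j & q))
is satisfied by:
  {q: False, t: False, j: False}


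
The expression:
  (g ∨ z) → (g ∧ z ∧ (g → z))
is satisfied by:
  {z: False, g: False}
  {g: True, z: True}


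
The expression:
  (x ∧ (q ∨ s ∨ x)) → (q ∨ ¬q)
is always true.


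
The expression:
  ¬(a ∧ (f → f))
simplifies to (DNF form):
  ¬a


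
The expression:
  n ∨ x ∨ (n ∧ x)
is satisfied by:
  {n: True, x: True}
  {n: True, x: False}
  {x: True, n: False}


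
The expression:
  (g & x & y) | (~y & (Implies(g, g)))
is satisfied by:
  {x: True, g: True, y: False}
  {x: True, g: False, y: False}
  {g: True, x: False, y: False}
  {x: False, g: False, y: False}
  {x: True, y: True, g: True}


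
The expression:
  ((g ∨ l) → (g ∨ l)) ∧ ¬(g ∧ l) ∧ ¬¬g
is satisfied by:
  {g: True, l: False}


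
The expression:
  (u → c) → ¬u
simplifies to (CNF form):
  ¬c ∨ ¬u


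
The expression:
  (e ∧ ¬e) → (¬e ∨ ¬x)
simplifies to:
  True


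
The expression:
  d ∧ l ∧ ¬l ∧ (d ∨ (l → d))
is never true.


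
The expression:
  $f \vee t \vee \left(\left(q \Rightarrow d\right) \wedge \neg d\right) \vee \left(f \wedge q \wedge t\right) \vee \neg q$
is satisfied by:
  {t: True, f: True, q: False}
  {t: True, f: False, q: False}
  {f: True, t: False, q: False}
  {t: False, f: False, q: False}
  {t: True, q: True, f: True}
  {t: True, q: True, f: False}
  {q: True, f: True, t: False}


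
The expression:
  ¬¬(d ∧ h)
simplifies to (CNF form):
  d ∧ h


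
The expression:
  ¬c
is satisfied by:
  {c: False}


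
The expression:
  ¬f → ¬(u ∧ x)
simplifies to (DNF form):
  f ∨ ¬u ∨ ¬x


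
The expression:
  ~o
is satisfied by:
  {o: False}


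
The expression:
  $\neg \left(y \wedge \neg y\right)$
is always true.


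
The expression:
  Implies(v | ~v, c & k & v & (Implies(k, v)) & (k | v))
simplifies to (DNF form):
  c & k & v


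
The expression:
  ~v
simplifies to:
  ~v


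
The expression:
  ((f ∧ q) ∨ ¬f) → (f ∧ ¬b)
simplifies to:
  f ∧ (¬b ∨ ¬q)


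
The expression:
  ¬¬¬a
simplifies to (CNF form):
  ¬a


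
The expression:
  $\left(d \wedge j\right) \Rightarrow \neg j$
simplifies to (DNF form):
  $\neg d \vee \neg j$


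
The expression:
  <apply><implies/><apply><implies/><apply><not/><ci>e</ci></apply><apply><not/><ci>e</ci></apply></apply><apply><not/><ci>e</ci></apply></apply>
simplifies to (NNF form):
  <apply><not/><ci>e</ci></apply>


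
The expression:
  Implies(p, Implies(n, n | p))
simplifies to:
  True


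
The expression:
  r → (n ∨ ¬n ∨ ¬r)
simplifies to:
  True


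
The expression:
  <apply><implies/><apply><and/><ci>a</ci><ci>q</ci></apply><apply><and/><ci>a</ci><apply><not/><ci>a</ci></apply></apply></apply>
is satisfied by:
  {q: False, a: False}
  {a: True, q: False}
  {q: True, a: False}


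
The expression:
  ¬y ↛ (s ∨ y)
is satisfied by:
  {y: False, s: False}


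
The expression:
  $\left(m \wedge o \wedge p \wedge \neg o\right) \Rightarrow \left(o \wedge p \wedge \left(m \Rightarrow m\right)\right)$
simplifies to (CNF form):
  $\text{True}$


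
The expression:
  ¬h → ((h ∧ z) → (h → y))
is always true.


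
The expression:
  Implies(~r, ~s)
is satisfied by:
  {r: True, s: False}
  {s: False, r: False}
  {s: True, r: True}


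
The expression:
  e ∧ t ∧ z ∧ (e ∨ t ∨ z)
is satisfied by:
  {t: True, z: True, e: True}


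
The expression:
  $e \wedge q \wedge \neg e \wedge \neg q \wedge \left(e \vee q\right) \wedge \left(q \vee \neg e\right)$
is never true.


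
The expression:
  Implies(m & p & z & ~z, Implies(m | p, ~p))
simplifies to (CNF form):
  True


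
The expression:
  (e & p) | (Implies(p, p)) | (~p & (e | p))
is always true.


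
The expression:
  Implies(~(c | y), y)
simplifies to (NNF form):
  c | y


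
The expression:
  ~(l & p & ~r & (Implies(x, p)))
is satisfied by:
  {r: True, l: False, p: False}
  {l: False, p: False, r: False}
  {r: True, p: True, l: False}
  {p: True, l: False, r: False}
  {r: True, l: True, p: False}
  {l: True, r: False, p: False}
  {r: True, p: True, l: True}


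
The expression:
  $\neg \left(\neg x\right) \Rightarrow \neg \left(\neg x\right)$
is always true.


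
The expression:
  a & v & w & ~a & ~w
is never true.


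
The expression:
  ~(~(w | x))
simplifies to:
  w | x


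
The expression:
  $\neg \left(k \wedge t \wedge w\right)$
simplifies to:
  $\neg k \vee \neg t \vee \neg w$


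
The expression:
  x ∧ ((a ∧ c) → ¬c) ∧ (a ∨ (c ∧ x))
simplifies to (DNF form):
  (a ∧ x ∧ ¬a) ∨ (a ∧ x ∧ ¬c) ∨ (c ∧ x ∧ ¬a) ∨ (c ∧ x ∧ ¬c)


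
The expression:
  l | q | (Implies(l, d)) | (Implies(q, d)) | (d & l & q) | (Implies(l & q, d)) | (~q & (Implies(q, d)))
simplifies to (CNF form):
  True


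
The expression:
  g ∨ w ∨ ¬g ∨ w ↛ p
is always true.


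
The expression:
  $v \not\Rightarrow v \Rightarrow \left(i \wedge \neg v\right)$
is always true.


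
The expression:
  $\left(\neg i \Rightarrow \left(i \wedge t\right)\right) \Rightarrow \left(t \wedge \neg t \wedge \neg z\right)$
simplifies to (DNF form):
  $\neg i$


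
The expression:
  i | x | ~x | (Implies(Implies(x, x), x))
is always true.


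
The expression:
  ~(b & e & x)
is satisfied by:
  {e: False, x: False, b: False}
  {b: True, e: False, x: False}
  {x: True, e: False, b: False}
  {b: True, x: True, e: False}
  {e: True, b: False, x: False}
  {b: True, e: True, x: False}
  {x: True, e: True, b: False}


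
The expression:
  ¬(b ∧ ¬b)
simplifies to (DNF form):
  True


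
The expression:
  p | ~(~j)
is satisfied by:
  {p: True, j: True}
  {p: True, j: False}
  {j: True, p: False}


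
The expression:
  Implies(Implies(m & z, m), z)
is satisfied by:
  {z: True}


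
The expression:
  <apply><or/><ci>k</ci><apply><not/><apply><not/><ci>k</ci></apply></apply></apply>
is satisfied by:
  {k: True}


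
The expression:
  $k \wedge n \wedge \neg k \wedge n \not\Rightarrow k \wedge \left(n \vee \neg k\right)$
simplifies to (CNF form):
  $\text{False}$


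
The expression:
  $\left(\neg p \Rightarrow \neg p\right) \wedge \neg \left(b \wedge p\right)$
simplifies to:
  $\neg b \vee \neg p$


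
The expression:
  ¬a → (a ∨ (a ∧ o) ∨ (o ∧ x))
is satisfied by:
  {a: True, x: True, o: True}
  {a: True, x: True, o: False}
  {a: True, o: True, x: False}
  {a: True, o: False, x: False}
  {x: True, o: True, a: False}


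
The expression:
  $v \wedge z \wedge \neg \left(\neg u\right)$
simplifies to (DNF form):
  $u \wedge v \wedge z$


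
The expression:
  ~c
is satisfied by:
  {c: False}


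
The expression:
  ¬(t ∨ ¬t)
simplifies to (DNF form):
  False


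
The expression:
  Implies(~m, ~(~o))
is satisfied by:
  {o: True, m: True}
  {o: True, m: False}
  {m: True, o: False}


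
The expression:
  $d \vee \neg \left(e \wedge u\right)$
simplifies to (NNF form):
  $d \vee \neg e \vee \neg u$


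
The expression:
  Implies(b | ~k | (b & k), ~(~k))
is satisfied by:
  {k: True}


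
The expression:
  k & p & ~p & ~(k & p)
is never true.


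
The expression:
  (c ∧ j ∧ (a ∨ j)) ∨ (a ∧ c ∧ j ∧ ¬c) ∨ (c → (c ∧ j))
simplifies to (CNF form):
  j ∨ ¬c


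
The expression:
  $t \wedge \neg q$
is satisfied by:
  {t: True, q: False}


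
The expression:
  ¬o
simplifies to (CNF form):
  ¬o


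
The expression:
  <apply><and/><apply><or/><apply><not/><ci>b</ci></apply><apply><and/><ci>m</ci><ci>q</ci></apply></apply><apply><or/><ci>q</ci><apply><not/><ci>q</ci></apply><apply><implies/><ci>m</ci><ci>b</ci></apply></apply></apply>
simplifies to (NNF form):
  <apply><or/><apply><not/><ci>b</ci></apply><apply><and/><ci>m</ci><ci>q</ci></apply></apply>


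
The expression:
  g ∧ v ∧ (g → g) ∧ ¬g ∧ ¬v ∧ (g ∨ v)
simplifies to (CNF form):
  False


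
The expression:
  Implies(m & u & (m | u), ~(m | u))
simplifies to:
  ~m | ~u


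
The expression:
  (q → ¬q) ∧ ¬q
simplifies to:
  ¬q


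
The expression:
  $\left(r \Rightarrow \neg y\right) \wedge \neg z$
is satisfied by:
  {y: False, z: False, r: False}
  {r: True, y: False, z: False}
  {y: True, r: False, z: False}


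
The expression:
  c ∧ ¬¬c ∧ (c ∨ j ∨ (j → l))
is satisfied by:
  {c: True}


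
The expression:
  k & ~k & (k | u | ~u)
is never true.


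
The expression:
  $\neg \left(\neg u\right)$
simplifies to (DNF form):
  $u$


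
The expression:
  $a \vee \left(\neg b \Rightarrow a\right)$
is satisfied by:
  {a: True, b: True}
  {a: True, b: False}
  {b: True, a: False}


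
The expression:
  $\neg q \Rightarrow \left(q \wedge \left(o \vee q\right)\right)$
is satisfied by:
  {q: True}


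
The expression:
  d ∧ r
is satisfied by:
  {r: True, d: True}


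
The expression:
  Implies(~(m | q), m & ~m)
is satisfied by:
  {q: True, m: True}
  {q: True, m: False}
  {m: True, q: False}


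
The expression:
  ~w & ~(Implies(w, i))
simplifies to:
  False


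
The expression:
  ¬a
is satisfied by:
  {a: False}


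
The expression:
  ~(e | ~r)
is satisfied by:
  {r: True, e: False}


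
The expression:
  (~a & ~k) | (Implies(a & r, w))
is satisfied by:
  {w: True, a: False, r: False}
  {w: False, a: False, r: False}
  {r: True, w: True, a: False}
  {r: True, w: False, a: False}
  {a: True, w: True, r: False}
  {a: True, w: False, r: False}
  {a: True, r: True, w: True}


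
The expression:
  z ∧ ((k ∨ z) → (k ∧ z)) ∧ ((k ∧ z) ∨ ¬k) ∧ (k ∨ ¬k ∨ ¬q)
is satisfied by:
  {z: True, k: True}


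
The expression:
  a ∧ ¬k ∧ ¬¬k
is never true.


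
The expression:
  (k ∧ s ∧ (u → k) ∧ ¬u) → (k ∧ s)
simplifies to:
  True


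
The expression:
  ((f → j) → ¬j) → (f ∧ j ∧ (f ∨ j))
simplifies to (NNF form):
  j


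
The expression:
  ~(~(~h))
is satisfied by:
  {h: False}


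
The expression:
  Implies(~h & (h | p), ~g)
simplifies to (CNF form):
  h | ~g | ~p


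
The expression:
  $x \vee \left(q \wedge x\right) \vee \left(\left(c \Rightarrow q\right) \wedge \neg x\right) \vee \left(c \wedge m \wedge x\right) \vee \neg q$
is always true.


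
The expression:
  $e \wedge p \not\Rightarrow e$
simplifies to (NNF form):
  $\text{False}$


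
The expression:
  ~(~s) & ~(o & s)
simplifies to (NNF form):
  s & ~o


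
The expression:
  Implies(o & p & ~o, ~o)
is always true.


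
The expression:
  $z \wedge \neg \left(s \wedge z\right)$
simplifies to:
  $z \wedge \neg s$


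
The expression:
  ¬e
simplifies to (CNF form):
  ¬e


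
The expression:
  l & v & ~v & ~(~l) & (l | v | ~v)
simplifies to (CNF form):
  False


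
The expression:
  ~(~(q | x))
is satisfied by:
  {x: True, q: True}
  {x: True, q: False}
  {q: True, x: False}


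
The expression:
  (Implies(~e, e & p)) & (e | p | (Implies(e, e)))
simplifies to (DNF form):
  e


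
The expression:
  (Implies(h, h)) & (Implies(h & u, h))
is always true.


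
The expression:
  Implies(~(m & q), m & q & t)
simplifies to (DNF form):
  m & q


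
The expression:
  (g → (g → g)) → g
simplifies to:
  g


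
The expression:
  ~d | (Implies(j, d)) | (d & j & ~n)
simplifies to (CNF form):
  True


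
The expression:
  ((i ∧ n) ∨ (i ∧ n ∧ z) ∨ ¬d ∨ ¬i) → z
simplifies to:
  z ∨ (d ∧ i ∧ ¬n)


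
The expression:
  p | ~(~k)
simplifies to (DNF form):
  k | p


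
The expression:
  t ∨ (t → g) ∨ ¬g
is always true.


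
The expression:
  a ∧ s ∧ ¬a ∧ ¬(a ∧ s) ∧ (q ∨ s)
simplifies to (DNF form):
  False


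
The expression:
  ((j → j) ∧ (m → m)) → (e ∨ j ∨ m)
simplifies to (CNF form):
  e ∨ j ∨ m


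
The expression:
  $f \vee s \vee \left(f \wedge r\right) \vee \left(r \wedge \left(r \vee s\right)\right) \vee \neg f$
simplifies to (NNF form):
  $\text{True}$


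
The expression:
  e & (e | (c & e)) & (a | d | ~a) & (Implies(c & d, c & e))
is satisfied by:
  {e: True}


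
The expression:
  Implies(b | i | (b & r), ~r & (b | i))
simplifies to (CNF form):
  (~b | ~r) & (~i | ~r)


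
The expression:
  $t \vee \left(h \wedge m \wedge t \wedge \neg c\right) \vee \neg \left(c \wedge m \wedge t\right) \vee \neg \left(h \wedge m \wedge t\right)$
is always true.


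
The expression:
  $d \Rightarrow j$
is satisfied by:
  {j: True, d: False}
  {d: False, j: False}
  {d: True, j: True}


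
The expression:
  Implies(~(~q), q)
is always true.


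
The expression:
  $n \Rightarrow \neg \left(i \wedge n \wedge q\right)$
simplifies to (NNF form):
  $\neg i \vee \neg n \vee \neg q$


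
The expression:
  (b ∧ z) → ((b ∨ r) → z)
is always true.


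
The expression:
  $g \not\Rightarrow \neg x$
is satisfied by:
  {x: True, g: True}


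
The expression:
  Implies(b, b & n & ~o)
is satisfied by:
  {n: True, b: False, o: False}
  {n: False, b: False, o: False}
  {o: True, n: True, b: False}
  {o: True, n: False, b: False}
  {b: True, n: True, o: False}


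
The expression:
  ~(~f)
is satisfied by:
  {f: True}


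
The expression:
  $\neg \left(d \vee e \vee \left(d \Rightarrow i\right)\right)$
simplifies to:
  $\text{False}$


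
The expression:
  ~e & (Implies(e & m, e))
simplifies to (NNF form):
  ~e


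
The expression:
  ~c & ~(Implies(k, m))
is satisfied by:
  {k: True, c: False, m: False}


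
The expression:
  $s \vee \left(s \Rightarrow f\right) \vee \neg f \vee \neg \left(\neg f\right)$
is always true.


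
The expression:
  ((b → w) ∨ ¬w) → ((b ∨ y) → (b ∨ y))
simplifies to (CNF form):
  True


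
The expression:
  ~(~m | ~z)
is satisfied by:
  {z: True, m: True}


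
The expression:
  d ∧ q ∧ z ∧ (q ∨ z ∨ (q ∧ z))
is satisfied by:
  {z: True, d: True, q: True}


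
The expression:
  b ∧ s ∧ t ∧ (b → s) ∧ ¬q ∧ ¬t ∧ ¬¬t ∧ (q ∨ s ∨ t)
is never true.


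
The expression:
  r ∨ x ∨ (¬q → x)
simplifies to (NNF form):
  q ∨ r ∨ x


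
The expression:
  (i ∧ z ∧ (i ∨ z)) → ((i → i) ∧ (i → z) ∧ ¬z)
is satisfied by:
  {z: False, i: False}
  {i: True, z: False}
  {z: True, i: False}


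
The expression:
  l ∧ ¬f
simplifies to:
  l ∧ ¬f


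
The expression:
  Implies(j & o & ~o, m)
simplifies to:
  True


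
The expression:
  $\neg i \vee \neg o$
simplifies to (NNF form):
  $\neg i \vee \neg o$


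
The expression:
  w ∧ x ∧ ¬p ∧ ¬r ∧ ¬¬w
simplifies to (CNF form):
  w ∧ x ∧ ¬p ∧ ¬r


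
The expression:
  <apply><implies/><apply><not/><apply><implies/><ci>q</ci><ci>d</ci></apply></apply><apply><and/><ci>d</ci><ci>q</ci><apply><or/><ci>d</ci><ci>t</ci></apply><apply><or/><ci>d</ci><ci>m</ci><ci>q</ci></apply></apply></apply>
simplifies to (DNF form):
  <apply><or/><ci>d</ci><apply><not/><ci>q</ci></apply></apply>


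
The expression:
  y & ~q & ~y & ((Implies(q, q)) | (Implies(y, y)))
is never true.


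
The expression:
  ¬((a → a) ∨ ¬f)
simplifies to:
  False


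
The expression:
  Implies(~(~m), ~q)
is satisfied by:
  {m: False, q: False}
  {q: True, m: False}
  {m: True, q: False}


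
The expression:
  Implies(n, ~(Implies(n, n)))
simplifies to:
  ~n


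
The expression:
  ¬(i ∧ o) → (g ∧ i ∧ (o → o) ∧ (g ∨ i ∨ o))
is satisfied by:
  {i: True, o: True, g: True}
  {i: True, o: True, g: False}
  {i: True, g: True, o: False}


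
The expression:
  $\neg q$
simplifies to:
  $\neg q$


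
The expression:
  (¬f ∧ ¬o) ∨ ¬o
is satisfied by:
  {o: False}


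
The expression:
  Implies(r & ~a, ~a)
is always true.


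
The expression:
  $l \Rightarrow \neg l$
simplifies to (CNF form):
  $\neg l$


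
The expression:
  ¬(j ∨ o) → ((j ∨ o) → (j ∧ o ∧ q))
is always true.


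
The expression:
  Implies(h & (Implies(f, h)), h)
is always true.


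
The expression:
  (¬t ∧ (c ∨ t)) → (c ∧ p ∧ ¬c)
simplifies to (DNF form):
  t ∨ ¬c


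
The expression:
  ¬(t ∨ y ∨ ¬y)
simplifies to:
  False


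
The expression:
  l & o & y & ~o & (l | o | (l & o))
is never true.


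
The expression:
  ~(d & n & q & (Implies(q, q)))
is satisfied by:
  {q: False, d: False, n: False}
  {n: True, q: False, d: False}
  {d: True, q: False, n: False}
  {n: True, d: True, q: False}
  {q: True, n: False, d: False}
  {n: True, q: True, d: False}
  {d: True, q: True, n: False}


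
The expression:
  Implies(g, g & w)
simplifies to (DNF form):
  w | ~g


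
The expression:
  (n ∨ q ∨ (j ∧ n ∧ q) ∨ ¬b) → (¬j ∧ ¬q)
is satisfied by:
  {b: True, q: False, n: False, j: False}
  {b: False, q: False, n: False, j: False}
  {b: True, n: True, q: False, j: False}
  {n: True, b: False, q: False, j: False}
  {j: True, b: True, q: False, n: False}


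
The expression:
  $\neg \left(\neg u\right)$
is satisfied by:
  {u: True}


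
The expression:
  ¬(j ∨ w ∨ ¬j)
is never true.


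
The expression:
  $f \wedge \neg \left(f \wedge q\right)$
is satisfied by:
  {f: True, q: False}


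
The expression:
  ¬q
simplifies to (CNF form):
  ¬q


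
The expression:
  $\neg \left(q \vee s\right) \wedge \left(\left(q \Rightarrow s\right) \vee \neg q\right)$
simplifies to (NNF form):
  $\neg q \wedge \neg s$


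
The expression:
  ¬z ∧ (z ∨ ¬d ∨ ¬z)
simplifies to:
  ¬z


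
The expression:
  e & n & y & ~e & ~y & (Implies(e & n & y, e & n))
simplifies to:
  False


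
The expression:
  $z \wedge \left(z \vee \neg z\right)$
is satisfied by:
  {z: True}


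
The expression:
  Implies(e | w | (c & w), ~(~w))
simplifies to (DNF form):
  w | ~e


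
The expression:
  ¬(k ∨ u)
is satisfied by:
  {u: False, k: False}


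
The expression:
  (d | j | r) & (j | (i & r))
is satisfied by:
  {r: True, j: True, i: True}
  {r: True, j: True, i: False}
  {j: True, i: True, r: False}
  {j: True, i: False, r: False}
  {r: True, i: True, j: False}


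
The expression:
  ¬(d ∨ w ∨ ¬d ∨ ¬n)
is never true.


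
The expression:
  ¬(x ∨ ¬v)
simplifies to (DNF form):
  v ∧ ¬x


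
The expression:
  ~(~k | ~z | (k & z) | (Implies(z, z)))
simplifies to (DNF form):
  False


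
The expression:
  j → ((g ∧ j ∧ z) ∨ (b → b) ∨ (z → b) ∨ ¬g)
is always true.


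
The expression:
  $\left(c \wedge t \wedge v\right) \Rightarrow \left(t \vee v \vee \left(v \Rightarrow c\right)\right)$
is always true.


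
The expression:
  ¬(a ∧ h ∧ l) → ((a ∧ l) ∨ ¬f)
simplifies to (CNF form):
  (a ∨ ¬f) ∧ (l ∨ ¬f)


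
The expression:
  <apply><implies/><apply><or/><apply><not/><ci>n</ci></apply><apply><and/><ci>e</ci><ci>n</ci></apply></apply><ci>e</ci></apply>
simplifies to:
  <apply><or/><ci>e</ci><ci>n</ci></apply>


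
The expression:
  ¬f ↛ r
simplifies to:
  r ∨ ¬f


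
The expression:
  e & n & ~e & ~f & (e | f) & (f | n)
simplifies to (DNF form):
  False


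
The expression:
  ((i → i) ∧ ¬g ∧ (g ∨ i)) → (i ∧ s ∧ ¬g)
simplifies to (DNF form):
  g ∨ s ∨ ¬i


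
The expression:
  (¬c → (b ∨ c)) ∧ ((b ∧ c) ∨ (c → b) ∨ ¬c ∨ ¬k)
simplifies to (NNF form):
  b ∨ (c ∧ ¬k)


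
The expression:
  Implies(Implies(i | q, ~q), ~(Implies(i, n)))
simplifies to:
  q | (i & ~n)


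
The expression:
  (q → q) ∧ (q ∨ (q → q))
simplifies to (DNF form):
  True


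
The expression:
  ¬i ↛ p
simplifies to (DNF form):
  ¬i ∧ ¬p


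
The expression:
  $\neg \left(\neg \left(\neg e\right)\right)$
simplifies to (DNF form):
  $\neg e$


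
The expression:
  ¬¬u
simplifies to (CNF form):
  u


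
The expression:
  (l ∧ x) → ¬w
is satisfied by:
  {l: False, x: False, w: False}
  {w: True, l: False, x: False}
  {x: True, l: False, w: False}
  {w: True, x: True, l: False}
  {l: True, w: False, x: False}
  {w: True, l: True, x: False}
  {x: True, l: True, w: False}


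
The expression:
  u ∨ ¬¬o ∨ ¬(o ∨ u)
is always true.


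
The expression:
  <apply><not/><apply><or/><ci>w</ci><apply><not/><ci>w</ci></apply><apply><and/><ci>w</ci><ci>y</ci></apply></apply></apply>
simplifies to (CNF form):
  <false/>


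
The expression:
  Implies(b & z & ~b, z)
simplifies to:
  True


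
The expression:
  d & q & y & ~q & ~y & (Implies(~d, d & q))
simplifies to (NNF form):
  False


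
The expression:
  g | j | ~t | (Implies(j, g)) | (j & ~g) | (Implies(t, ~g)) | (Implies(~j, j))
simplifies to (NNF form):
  True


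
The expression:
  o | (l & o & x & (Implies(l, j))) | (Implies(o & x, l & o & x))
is always true.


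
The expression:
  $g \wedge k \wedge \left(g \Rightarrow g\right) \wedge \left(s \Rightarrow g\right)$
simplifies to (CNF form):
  $g \wedge k$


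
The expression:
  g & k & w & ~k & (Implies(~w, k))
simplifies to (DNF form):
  False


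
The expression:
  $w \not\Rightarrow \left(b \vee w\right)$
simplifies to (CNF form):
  $\text{False}$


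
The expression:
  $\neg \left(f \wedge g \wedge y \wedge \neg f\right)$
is always true.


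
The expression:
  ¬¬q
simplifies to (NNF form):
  q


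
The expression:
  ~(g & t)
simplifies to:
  ~g | ~t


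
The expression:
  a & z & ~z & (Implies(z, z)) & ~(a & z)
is never true.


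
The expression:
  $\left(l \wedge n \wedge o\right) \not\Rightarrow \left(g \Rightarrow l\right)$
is never true.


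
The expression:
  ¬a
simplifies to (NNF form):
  ¬a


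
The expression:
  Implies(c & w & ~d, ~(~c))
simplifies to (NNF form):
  True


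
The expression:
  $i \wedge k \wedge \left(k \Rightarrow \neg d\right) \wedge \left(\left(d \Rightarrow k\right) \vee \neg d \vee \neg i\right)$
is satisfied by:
  {i: True, k: True, d: False}


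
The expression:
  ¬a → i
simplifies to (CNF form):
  a ∨ i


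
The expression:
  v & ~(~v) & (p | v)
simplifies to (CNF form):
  v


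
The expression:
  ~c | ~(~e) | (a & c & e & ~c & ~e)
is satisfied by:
  {e: True, c: False}
  {c: False, e: False}
  {c: True, e: True}


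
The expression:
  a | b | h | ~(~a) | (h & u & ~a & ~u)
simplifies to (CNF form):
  a | b | h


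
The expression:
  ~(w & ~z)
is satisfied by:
  {z: True, w: False}
  {w: False, z: False}
  {w: True, z: True}


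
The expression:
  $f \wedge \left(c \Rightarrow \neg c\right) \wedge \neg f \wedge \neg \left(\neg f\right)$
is never true.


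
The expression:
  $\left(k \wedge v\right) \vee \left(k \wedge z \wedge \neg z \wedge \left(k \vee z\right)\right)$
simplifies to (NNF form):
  $k \wedge v$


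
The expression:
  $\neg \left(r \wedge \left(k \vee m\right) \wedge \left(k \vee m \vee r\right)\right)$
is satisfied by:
  {m: False, r: False, k: False}
  {k: True, m: False, r: False}
  {m: True, k: False, r: False}
  {k: True, m: True, r: False}
  {r: True, k: False, m: False}


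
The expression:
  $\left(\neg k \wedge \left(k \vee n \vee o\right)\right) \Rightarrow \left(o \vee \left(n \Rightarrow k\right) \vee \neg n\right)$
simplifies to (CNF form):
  $k \vee o \vee \neg n$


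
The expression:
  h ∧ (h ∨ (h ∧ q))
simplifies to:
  h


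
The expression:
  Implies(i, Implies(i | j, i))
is always true.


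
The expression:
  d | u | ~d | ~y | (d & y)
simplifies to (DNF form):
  True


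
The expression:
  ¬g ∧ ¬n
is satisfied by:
  {n: False, g: False}


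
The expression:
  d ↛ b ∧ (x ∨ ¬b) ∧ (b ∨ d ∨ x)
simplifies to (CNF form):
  d ∧ ¬b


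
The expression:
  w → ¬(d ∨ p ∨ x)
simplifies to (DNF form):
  (¬d ∧ ¬p ∧ ¬x) ∨ ¬w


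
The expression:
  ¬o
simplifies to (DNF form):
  ¬o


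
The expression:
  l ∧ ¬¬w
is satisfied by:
  {w: True, l: True}


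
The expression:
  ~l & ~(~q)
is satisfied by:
  {q: True, l: False}


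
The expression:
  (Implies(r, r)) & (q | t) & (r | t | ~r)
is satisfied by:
  {t: True, q: True}
  {t: True, q: False}
  {q: True, t: False}


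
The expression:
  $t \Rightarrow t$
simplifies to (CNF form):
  $\text{True}$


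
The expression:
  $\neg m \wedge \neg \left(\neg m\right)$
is never true.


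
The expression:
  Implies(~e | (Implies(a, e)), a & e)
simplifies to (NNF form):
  a & e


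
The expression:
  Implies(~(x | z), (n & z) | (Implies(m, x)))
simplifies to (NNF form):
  x | z | ~m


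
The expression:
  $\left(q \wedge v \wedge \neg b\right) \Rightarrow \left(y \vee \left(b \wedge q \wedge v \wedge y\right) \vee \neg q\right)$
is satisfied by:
  {y: True, b: True, v: False, q: False}
  {y: True, v: False, q: False, b: False}
  {b: True, v: False, q: False, y: False}
  {b: False, v: False, q: False, y: False}
  {y: True, q: True, b: True, v: False}
  {y: True, q: True, b: False, v: False}
  {q: True, b: True, y: False, v: False}
  {q: True, y: False, v: False, b: False}
  {b: True, y: True, v: True, q: False}
  {y: True, v: True, b: False, q: False}
  {b: True, v: True, y: False, q: False}
  {v: True, y: False, q: False, b: False}
  {y: True, q: True, v: True, b: True}
  {y: True, q: True, v: True, b: False}
  {q: True, v: True, b: True, y: False}


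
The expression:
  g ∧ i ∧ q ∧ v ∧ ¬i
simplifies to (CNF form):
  False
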